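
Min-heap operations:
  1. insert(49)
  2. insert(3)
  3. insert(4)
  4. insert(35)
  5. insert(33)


insert(49) -> [49]
insert(3) -> [3, 49]
insert(4) -> [3, 49, 4]
insert(35) -> [3, 35, 4, 49]
insert(33) -> [3, 33, 4, 49, 35]

Final heap: [3, 33, 4, 49, 35]


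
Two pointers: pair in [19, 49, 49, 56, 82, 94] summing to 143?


lo=0(19)+hi=5(94)=113
lo=1(49)+hi=5(94)=143

Yes: 49+94=143


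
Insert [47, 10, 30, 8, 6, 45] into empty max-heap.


Insert 47: [47]
Insert 10: [47, 10]
Insert 30: [47, 10, 30]
Insert 8: [47, 10, 30, 8]
Insert 6: [47, 10, 30, 8, 6]
Insert 45: [47, 10, 45, 8, 6, 30]

Final heap: [47, 10, 45, 8, 6, 30]


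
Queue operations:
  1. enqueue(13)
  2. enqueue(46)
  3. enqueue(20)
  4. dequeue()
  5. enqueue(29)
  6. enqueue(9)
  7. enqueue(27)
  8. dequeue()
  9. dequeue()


enqueue(13) -> [13]
enqueue(46) -> [13, 46]
enqueue(20) -> [13, 46, 20]
dequeue()->13, [46, 20]
enqueue(29) -> [46, 20, 29]
enqueue(9) -> [46, 20, 29, 9]
enqueue(27) -> [46, 20, 29, 9, 27]
dequeue()->46, [20, 29, 9, 27]
dequeue()->20, [29, 9, 27]

Final queue: [29, 9, 27]


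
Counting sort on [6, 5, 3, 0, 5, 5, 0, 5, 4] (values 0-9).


Input: [6, 5, 3, 0, 5, 5, 0, 5, 4]
Counts: [2, 0, 0, 1, 1, 4, 1, 0, 0, 0]

Sorted: [0, 0, 3, 4, 5, 5, 5, 5, 6]


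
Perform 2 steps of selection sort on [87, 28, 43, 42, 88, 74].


Initial: [87, 28, 43, 42, 88, 74]
Step 1: min=28 at 1
  Swap: [28, 87, 43, 42, 88, 74]
Step 2: min=42 at 3
  Swap: [28, 42, 43, 87, 88, 74]

After 2 steps: [28, 42, 43, 87, 88, 74]


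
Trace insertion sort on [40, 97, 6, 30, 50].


Initial: [40, 97, 6, 30, 50]
Insert 97: [40, 97, 6, 30, 50]
Insert 6: [6, 40, 97, 30, 50]
Insert 30: [6, 30, 40, 97, 50]
Insert 50: [6, 30, 40, 50, 97]

Sorted: [6, 30, 40, 50, 97]


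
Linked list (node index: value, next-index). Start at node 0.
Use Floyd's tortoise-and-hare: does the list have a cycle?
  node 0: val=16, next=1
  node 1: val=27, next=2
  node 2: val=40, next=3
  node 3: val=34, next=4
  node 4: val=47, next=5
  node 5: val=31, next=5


Floyd's tortoise (slow, +1) and hare (fast, +2):
  init: slow=0, fast=0
  step 1: slow=1, fast=2
  step 2: slow=2, fast=4
  step 3: slow=3, fast=5
  step 4: slow=4, fast=5
  step 5: slow=5, fast=5
  slow == fast at node 5: cycle detected

Cycle: yes


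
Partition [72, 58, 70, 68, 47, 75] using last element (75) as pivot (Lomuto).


Pivot: 75
  72 <= 75: advance i (no swap)
  58 <= 75: advance i (no swap)
  70 <= 75: advance i (no swap)
  68 <= 75: advance i (no swap)
  47 <= 75: advance i (no swap)
Place pivot at 5: [72, 58, 70, 68, 47, 75]

Partitioned: [72, 58, 70, 68, 47, 75]


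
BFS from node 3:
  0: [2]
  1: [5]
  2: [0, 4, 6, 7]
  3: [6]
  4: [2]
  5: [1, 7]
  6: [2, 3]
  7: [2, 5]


Visit 3, enqueue [6]
Visit 6, enqueue [2]
Visit 2, enqueue [0, 4, 7]
Visit 0, enqueue []
Visit 4, enqueue []
Visit 7, enqueue [5]
Visit 5, enqueue [1]
Visit 1, enqueue []

BFS order: [3, 6, 2, 0, 4, 7, 5, 1]


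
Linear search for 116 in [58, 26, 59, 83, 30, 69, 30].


i=0: 58!=116
i=1: 26!=116
i=2: 59!=116
i=3: 83!=116
i=4: 30!=116
i=5: 69!=116
i=6: 30!=116

Not found, 7 comps


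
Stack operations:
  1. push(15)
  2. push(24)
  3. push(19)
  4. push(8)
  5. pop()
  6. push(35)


push(15) -> [15]
push(24) -> [15, 24]
push(19) -> [15, 24, 19]
push(8) -> [15, 24, 19, 8]
pop()->8, [15, 24, 19]
push(35) -> [15, 24, 19, 35]

Final stack: [15, 24, 19, 35]


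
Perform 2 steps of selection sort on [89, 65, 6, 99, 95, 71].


Initial: [89, 65, 6, 99, 95, 71]
Step 1: min=6 at 2
  Swap: [6, 65, 89, 99, 95, 71]
Step 2: min=65 at 1
  Swap: [6, 65, 89, 99, 95, 71]

After 2 steps: [6, 65, 89, 99, 95, 71]


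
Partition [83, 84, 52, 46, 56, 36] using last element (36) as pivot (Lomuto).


Pivot: 36
Place pivot at 0: [36, 84, 52, 46, 56, 83]

Partitioned: [36, 84, 52, 46, 56, 83]


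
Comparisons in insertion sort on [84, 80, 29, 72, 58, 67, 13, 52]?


Algorithm: insertion sort
Input: [84, 80, 29, 72, 58, 67, 13, 52]
Sorted: [13, 29, 52, 58, 67, 72, 80, 84]

26


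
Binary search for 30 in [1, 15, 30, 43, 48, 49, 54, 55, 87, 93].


Step 1: lo=0, hi=9, mid=4, val=48
Step 2: lo=0, hi=3, mid=1, val=15
Step 3: lo=2, hi=3, mid=2, val=30

Found at index 2


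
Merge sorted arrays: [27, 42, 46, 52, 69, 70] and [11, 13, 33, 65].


Take 11 from B
Take 13 from B
Take 27 from A
Take 33 from B
Take 42 from A
Take 46 from A
Take 52 from A
Take 65 from B

Merged: [11, 13, 27, 33, 42, 46, 52, 65, 69, 70]


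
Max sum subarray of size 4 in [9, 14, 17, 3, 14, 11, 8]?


[0:4]: 43
[1:5]: 48
[2:6]: 45
[3:7]: 36

Max: 48 at [1:5]


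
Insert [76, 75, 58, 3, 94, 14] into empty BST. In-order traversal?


Insert 76: root
Insert 75: L from 76
Insert 58: L from 76 -> L from 75
Insert 3: L from 76 -> L from 75 -> L from 58
Insert 94: R from 76
Insert 14: L from 76 -> L from 75 -> L from 58 -> R from 3

In-order: [3, 14, 58, 75, 76, 94]


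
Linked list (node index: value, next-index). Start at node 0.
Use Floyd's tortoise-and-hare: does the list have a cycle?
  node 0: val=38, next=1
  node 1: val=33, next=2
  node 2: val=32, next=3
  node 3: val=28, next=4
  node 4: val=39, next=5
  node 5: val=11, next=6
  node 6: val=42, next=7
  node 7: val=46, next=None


Floyd's tortoise (slow, +1) and hare (fast, +2):
  init: slow=0, fast=0
  step 1: slow=1, fast=2
  step 2: slow=2, fast=4
  step 3: slow=3, fast=6
  step 4: fast 6->7->None, no cycle

Cycle: no


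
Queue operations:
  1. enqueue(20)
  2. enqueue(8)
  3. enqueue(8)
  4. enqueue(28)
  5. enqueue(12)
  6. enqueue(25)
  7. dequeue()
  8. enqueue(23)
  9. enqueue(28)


enqueue(20) -> [20]
enqueue(8) -> [20, 8]
enqueue(8) -> [20, 8, 8]
enqueue(28) -> [20, 8, 8, 28]
enqueue(12) -> [20, 8, 8, 28, 12]
enqueue(25) -> [20, 8, 8, 28, 12, 25]
dequeue()->20, [8, 8, 28, 12, 25]
enqueue(23) -> [8, 8, 28, 12, 25, 23]
enqueue(28) -> [8, 8, 28, 12, 25, 23, 28]

Final queue: [8, 8, 28, 12, 25, 23, 28]


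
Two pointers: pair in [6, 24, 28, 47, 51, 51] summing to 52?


lo=0(6)+hi=5(51)=57
lo=0(6)+hi=4(51)=57
lo=0(6)+hi=3(47)=53
lo=0(6)+hi=2(28)=34
lo=1(24)+hi=2(28)=52

Yes: 24+28=52


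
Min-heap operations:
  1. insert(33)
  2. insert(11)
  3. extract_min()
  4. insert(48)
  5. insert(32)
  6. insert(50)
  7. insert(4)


insert(33) -> [33]
insert(11) -> [11, 33]
extract_min()->11, [33]
insert(48) -> [33, 48]
insert(32) -> [32, 48, 33]
insert(50) -> [32, 48, 33, 50]
insert(4) -> [4, 32, 33, 50, 48]

Final heap: [4, 32, 33, 50, 48]


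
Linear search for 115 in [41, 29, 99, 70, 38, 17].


i=0: 41!=115
i=1: 29!=115
i=2: 99!=115
i=3: 70!=115
i=4: 38!=115
i=5: 17!=115

Not found, 6 comps


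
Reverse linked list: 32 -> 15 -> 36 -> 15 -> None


Step 1: curr=32, set curr.next=prev(None) | reversed so far: 32
Step 2: curr=15, set curr.next=prev(32) | reversed so far: 15 -> 32
Step 3: curr=36, set curr.next=prev(15) | reversed so far: 36 -> 15 -> 32
Step 4: curr=15, set curr.next=prev(36) | reversed so far: 15 -> 36 -> 15 -> 32

15 -> 36 -> 15 -> 32 -> None


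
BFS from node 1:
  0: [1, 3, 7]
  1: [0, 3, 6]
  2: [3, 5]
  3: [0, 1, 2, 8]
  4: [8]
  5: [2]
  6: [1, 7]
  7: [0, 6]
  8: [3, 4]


Visit 1, enqueue [0, 3, 6]
Visit 0, enqueue [7]
Visit 3, enqueue [2, 8]
Visit 6, enqueue []
Visit 7, enqueue []
Visit 2, enqueue [5]
Visit 8, enqueue [4]
Visit 5, enqueue []
Visit 4, enqueue []

BFS order: [1, 0, 3, 6, 7, 2, 8, 5, 4]


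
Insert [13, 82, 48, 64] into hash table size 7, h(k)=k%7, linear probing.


Insert 13: h=6 -> slot 6
Insert 82: h=5 -> slot 5
Insert 48: h=6, 1 probes -> slot 0
Insert 64: h=1 -> slot 1

Table: [48, 64, None, None, None, 82, 13]


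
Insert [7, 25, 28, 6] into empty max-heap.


Insert 7: [7]
Insert 25: [25, 7]
Insert 28: [28, 7, 25]
Insert 6: [28, 7, 25, 6]

Final heap: [28, 7, 25, 6]


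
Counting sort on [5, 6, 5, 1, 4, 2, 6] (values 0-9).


Input: [5, 6, 5, 1, 4, 2, 6]
Counts: [0, 1, 1, 0, 1, 2, 2, 0, 0, 0]

Sorted: [1, 2, 4, 5, 5, 6, 6]


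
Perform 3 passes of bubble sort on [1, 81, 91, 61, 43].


Initial: [1, 81, 91, 61, 43]
Pass 1: [1, 81, 61, 43, 91] (2 swaps)
Pass 2: [1, 61, 43, 81, 91] (2 swaps)
Pass 3: [1, 43, 61, 81, 91] (1 swaps)

After 3 passes: [1, 43, 61, 81, 91]


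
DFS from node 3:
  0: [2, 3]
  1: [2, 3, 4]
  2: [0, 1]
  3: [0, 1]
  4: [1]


Visit 3, push [1, 0]
Visit 0, push [2]
Visit 2, push [1]
Visit 1, push [4]
Visit 4, push []

DFS order: [3, 0, 2, 1, 4]


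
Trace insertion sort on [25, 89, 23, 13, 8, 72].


Initial: [25, 89, 23, 13, 8, 72]
Insert 89: [25, 89, 23, 13, 8, 72]
Insert 23: [23, 25, 89, 13, 8, 72]
Insert 13: [13, 23, 25, 89, 8, 72]
Insert 8: [8, 13, 23, 25, 89, 72]
Insert 72: [8, 13, 23, 25, 72, 89]

Sorted: [8, 13, 23, 25, 72, 89]


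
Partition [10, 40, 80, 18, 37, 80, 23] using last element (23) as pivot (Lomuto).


Pivot: 23
  10 <= 23: advance i (no swap)
  18 <= 23: swap -> [10, 18, 80, 40, 37, 80, 23]
Place pivot at 2: [10, 18, 23, 40, 37, 80, 80]

Partitioned: [10, 18, 23, 40, 37, 80, 80]


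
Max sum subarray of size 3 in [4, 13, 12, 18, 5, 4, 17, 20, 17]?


[0:3]: 29
[1:4]: 43
[2:5]: 35
[3:6]: 27
[4:7]: 26
[5:8]: 41
[6:9]: 54

Max: 54 at [6:9]


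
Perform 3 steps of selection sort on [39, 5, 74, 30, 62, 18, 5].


Initial: [39, 5, 74, 30, 62, 18, 5]
Step 1: min=5 at 1
  Swap: [5, 39, 74, 30, 62, 18, 5]
Step 2: min=5 at 6
  Swap: [5, 5, 74, 30, 62, 18, 39]
Step 3: min=18 at 5
  Swap: [5, 5, 18, 30, 62, 74, 39]

After 3 steps: [5, 5, 18, 30, 62, 74, 39]


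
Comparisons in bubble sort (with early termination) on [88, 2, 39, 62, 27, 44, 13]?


Algorithm: bubble sort (with early termination)
Input: [88, 2, 39, 62, 27, 44, 13]
Sorted: [2, 13, 27, 39, 44, 62, 88]

21


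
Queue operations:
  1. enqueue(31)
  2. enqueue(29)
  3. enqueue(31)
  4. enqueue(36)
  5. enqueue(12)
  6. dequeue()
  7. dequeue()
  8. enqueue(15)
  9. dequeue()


enqueue(31) -> [31]
enqueue(29) -> [31, 29]
enqueue(31) -> [31, 29, 31]
enqueue(36) -> [31, 29, 31, 36]
enqueue(12) -> [31, 29, 31, 36, 12]
dequeue()->31, [29, 31, 36, 12]
dequeue()->29, [31, 36, 12]
enqueue(15) -> [31, 36, 12, 15]
dequeue()->31, [36, 12, 15]

Final queue: [36, 12, 15]


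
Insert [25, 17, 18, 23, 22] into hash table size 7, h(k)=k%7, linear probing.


Insert 25: h=4 -> slot 4
Insert 17: h=3 -> slot 3
Insert 18: h=4, 1 probes -> slot 5
Insert 23: h=2 -> slot 2
Insert 22: h=1 -> slot 1

Table: [None, 22, 23, 17, 25, 18, None]


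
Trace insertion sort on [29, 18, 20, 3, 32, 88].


Initial: [29, 18, 20, 3, 32, 88]
Insert 18: [18, 29, 20, 3, 32, 88]
Insert 20: [18, 20, 29, 3, 32, 88]
Insert 3: [3, 18, 20, 29, 32, 88]
Insert 32: [3, 18, 20, 29, 32, 88]
Insert 88: [3, 18, 20, 29, 32, 88]

Sorted: [3, 18, 20, 29, 32, 88]


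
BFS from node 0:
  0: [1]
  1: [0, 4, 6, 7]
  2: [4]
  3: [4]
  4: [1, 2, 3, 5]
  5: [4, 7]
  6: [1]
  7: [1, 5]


Visit 0, enqueue [1]
Visit 1, enqueue [4, 6, 7]
Visit 4, enqueue [2, 3, 5]
Visit 6, enqueue []
Visit 7, enqueue []
Visit 2, enqueue []
Visit 3, enqueue []
Visit 5, enqueue []

BFS order: [0, 1, 4, 6, 7, 2, 3, 5]


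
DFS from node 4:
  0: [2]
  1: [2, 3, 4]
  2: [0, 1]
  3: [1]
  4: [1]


Visit 4, push [1]
Visit 1, push [3, 2]
Visit 2, push [0]
Visit 0, push []
Visit 3, push []

DFS order: [4, 1, 2, 0, 3]


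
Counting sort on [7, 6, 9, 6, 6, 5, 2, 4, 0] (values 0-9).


Input: [7, 6, 9, 6, 6, 5, 2, 4, 0]
Counts: [1, 0, 1, 0, 1, 1, 3, 1, 0, 1]

Sorted: [0, 2, 4, 5, 6, 6, 6, 7, 9]


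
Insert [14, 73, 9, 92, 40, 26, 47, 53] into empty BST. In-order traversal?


Insert 14: root
Insert 73: R from 14
Insert 9: L from 14
Insert 92: R from 14 -> R from 73
Insert 40: R from 14 -> L from 73
Insert 26: R from 14 -> L from 73 -> L from 40
Insert 47: R from 14 -> L from 73 -> R from 40
Insert 53: R from 14 -> L from 73 -> R from 40 -> R from 47

In-order: [9, 14, 26, 40, 47, 53, 73, 92]


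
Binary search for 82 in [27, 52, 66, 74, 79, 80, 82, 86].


Step 1: lo=0, hi=7, mid=3, val=74
Step 2: lo=4, hi=7, mid=5, val=80
Step 3: lo=6, hi=7, mid=6, val=82

Found at index 6


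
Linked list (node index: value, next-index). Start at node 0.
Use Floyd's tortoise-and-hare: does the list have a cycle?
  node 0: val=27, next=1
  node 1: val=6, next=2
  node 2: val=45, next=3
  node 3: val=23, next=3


Floyd's tortoise (slow, +1) and hare (fast, +2):
  init: slow=0, fast=0
  step 1: slow=1, fast=2
  step 2: slow=2, fast=3
  step 3: slow=3, fast=3
  slow == fast at node 3: cycle detected

Cycle: yes


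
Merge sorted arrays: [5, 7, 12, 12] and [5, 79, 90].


Take 5 from A
Take 5 from B
Take 7 from A
Take 12 from A
Take 12 from A

Merged: [5, 5, 7, 12, 12, 79, 90]


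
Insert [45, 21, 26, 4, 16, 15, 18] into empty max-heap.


Insert 45: [45]
Insert 21: [45, 21]
Insert 26: [45, 21, 26]
Insert 4: [45, 21, 26, 4]
Insert 16: [45, 21, 26, 4, 16]
Insert 15: [45, 21, 26, 4, 16, 15]
Insert 18: [45, 21, 26, 4, 16, 15, 18]

Final heap: [45, 21, 26, 4, 16, 15, 18]


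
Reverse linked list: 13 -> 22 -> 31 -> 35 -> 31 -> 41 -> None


Step 1: curr=13, set curr.next=prev(None) | reversed so far: 13
Step 2: curr=22, set curr.next=prev(13) | reversed so far: 22 -> 13
Step 3: curr=31, set curr.next=prev(22) | reversed so far: 31 -> 22 -> 13
Step 4: curr=35, set curr.next=prev(31) | reversed so far: 35 -> 31 -> 22 -> 13
Step 5: curr=31, set curr.next=prev(35) | reversed so far: 31 -> 35 -> 31 -> 22 -> 13
Step 6: curr=41, set curr.next=prev(31) | reversed so far: 41 -> 31 -> 35 -> 31 -> 22 -> 13

41 -> 31 -> 35 -> 31 -> 22 -> 13 -> None


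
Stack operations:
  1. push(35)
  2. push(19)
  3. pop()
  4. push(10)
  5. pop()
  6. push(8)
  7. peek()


push(35) -> [35]
push(19) -> [35, 19]
pop()->19, [35]
push(10) -> [35, 10]
pop()->10, [35]
push(8) -> [35, 8]
peek()->8

Final stack: [35, 8]


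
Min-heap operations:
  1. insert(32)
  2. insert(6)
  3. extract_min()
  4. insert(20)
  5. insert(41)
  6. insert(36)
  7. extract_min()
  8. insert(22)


insert(32) -> [32]
insert(6) -> [6, 32]
extract_min()->6, [32]
insert(20) -> [20, 32]
insert(41) -> [20, 32, 41]
insert(36) -> [20, 32, 41, 36]
extract_min()->20, [32, 36, 41]
insert(22) -> [22, 32, 41, 36]

Final heap: [22, 32, 41, 36]


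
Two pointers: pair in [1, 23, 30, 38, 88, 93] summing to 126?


lo=0(1)+hi=5(93)=94
lo=1(23)+hi=5(93)=116
lo=2(30)+hi=5(93)=123
lo=3(38)+hi=5(93)=131
lo=3(38)+hi=4(88)=126

Yes: 38+88=126


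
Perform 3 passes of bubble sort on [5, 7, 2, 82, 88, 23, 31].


Initial: [5, 7, 2, 82, 88, 23, 31]
Pass 1: [5, 2, 7, 82, 23, 31, 88] (3 swaps)
Pass 2: [2, 5, 7, 23, 31, 82, 88] (3 swaps)
Pass 3: [2, 5, 7, 23, 31, 82, 88] (0 swaps)

After 3 passes: [2, 5, 7, 23, 31, 82, 88]


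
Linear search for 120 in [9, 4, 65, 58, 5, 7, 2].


i=0: 9!=120
i=1: 4!=120
i=2: 65!=120
i=3: 58!=120
i=4: 5!=120
i=5: 7!=120
i=6: 2!=120

Not found, 7 comps


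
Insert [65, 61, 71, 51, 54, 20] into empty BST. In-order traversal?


Insert 65: root
Insert 61: L from 65
Insert 71: R from 65
Insert 51: L from 65 -> L from 61
Insert 54: L from 65 -> L from 61 -> R from 51
Insert 20: L from 65 -> L from 61 -> L from 51

In-order: [20, 51, 54, 61, 65, 71]


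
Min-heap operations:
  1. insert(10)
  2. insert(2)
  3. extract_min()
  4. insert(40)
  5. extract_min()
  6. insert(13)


insert(10) -> [10]
insert(2) -> [2, 10]
extract_min()->2, [10]
insert(40) -> [10, 40]
extract_min()->10, [40]
insert(13) -> [13, 40]

Final heap: [13, 40]


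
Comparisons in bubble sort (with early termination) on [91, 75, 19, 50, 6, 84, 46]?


Algorithm: bubble sort (with early termination)
Input: [91, 75, 19, 50, 6, 84, 46]
Sorted: [6, 19, 46, 50, 75, 84, 91]

20


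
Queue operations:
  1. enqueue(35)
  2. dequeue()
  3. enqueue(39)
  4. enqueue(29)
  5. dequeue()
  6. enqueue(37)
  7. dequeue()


enqueue(35) -> [35]
dequeue()->35, []
enqueue(39) -> [39]
enqueue(29) -> [39, 29]
dequeue()->39, [29]
enqueue(37) -> [29, 37]
dequeue()->29, [37]

Final queue: [37]


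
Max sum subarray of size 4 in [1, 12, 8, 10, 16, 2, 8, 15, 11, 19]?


[0:4]: 31
[1:5]: 46
[2:6]: 36
[3:7]: 36
[4:8]: 41
[5:9]: 36
[6:10]: 53

Max: 53 at [6:10]


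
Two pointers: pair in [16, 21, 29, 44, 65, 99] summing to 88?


lo=0(16)+hi=5(99)=115
lo=0(16)+hi=4(65)=81
lo=1(21)+hi=4(65)=86
lo=2(29)+hi=4(65)=94
lo=2(29)+hi=3(44)=73

No pair found


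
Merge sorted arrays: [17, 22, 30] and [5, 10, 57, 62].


Take 5 from B
Take 10 from B
Take 17 from A
Take 22 from A
Take 30 from A

Merged: [5, 10, 17, 22, 30, 57, 62]


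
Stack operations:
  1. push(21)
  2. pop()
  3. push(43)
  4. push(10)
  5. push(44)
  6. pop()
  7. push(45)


push(21) -> [21]
pop()->21, []
push(43) -> [43]
push(10) -> [43, 10]
push(44) -> [43, 10, 44]
pop()->44, [43, 10]
push(45) -> [43, 10, 45]

Final stack: [43, 10, 45]


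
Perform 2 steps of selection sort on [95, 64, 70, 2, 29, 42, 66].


Initial: [95, 64, 70, 2, 29, 42, 66]
Step 1: min=2 at 3
  Swap: [2, 64, 70, 95, 29, 42, 66]
Step 2: min=29 at 4
  Swap: [2, 29, 70, 95, 64, 42, 66]

After 2 steps: [2, 29, 70, 95, 64, 42, 66]


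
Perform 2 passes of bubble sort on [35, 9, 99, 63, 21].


Initial: [35, 9, 99, 63, 21]
Pass 1: [9, 35, 63, 21, 99] (3 swaps)
Pass 2: [9, 35, 21, 63, 99] (1 swaps)

After 2 passes: [9, 35, 21, 63, 99]


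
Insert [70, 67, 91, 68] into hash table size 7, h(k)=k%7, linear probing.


Insert 70: h=0 -> slot 0
Insert 67: h=4 -> slot 4
Insert 91: h=0, 1 probes -> slot 1
Insert 68: h=5 -> slot 5

Table: [70, 91, None, None, 67, 68, None]


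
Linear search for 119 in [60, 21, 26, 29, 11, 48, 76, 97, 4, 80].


i=0: 60!=119
i=1: 21!=119
i=2: 26!=119
i=3: 29!=119
i=4: 11!=119
i=5: 48!=119
i=6: 76!=119
i=7: 97!=119
i=8: 4!=119
i=9: 80!=119

Not found, 10 comps


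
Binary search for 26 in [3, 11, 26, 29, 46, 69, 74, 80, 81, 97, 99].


Step 1: lo=0, hi=10, mid=5, val=69
Step 2: lo=0, hi=4, mid=2, val=26

Found at index 2


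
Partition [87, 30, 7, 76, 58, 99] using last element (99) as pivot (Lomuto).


Pivot: 99
  87 <= 99: advance i (no swap)
  30 <= 99: advance i (no swap)
  7 <= 99: advance i (no swap)
  76 <= 99: advance i (no swap)
  58 <= 99: advance i (no swap)
Place pivot at 5: [87, 30, 7, 76, 58, 99]

Partitioned: [87, 30, 7, 76, 58, 99]


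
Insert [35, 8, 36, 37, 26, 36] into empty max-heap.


Insert 35: [35]
Insert 8: [35, 8]
Insert 36: [36, 8, 35]
Insert 37: [37, 36, 35, 8]
Insert 26: [37, 36, 35, 8, 26]
Insert 36: [37, 36, 36, 8, 26, 35]

Final heap: [37, 36, 36, 8, 26, 35]


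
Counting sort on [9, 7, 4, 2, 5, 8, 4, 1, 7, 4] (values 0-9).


Input: [9, 7, 4, 2, 5, 8, 4, 1, 7, 4]
Counts: [0, 1, 1, 0, 3, 1, 0, 2, 1, 1]

Sorted: [1, 2, 4, 4, 4, 5, 7, 7, 8, 9]


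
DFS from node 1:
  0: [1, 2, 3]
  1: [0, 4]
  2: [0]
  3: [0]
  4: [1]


Visit 1, push [4, 0]
Visit 0, push [3, 2]
Visit 2, push []
Visit 3, push []
Visit 4, push []

DFS order: [1, 0, 2, 3, 4]


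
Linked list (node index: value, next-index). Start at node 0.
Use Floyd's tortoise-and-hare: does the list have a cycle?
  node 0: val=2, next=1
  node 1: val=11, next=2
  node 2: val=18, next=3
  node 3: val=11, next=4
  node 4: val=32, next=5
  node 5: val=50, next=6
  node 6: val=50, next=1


Floyd's tortoise (slow, +1) and hare (fast, +2):
  init: slow=0, fast=0
  step 1: slow=1, fast=2
  step 2: slow=2, fast=4
  step 3: slow=3, fast=6
  step 4: slow=4, fast=2
  step 5: slow=5, fast=4
  step 6: slow=6, fast=6
  slow == fast at node 6: cycle detected

Cycle: yes


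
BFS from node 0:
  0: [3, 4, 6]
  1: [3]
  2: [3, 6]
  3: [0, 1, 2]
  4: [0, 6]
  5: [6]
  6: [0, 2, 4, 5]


Visit 0, enqueue [3, 4, 6]
Visit 3, enqueue [1, 2]
Visit 4, enqueue []
Visit 6, enqueue [5]
Visit 1, enqueue []
Visit 2, enqueue []
Visit 5, enqueue []

BFS order: [0, 3, 4, 6, 1, 2, 5]


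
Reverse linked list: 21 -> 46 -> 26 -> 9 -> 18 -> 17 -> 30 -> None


Step 1: curr=21, set curr.next=prev(None) | reversed so far: 21
Step 2: curr=46, set curr.next=prev(21) | reversed so far: 46 -> 21
Step 3: curr=26, set curr.next=prev(46) | reversed so far: 26 -> 46 -> 21
Step 4: curr=9, set curr.next=prev(26) | reversed so far: 9 -> 26 -> 46 -> 21
Step 5: curr=18, set curr.next=prev(9) | reversed so far: 18 -> 9 -> 26 -> 46 -> 21
Step 6: curr=17, set curr.next=prev(18) | reversed so far: 17 -> 18 -> 9 -> 26 -> 46 -> 21
Step 7: curr=30, set curr.next=prev(17) | reversed so far: 30 -> 17 -> 18 -> 9 -> 26 -> 46 -> 21

30 -> 17 -> 18 -> 9 -> 26 -> 46 -> 21 -> None


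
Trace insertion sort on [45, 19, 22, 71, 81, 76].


Initial: [45, 19, 22, 71, 81, 76]
Insert 19: [19, 45, 22, 71, 81, 76]
Insert 22: [19, 22, 45, 71, 81, 76]
Insert 71: [19, 22, 45, 71, 81, 76]
Insert 81: [19, 22, 45, 71, 81, 76]
Insert 76: [19, 22, 45, 71, 76, 81]

Sorted: [19, 22, 45, 71, 76, 81]


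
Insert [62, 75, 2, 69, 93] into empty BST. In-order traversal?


Insert 62: root
Insert 75: R from 62
Insert 2: L from 62
Insert 69: R from 62 -> L from 75
Insert 93: R from 62 -> R from 75

In-order: [2, 62, 69, 75, 93]


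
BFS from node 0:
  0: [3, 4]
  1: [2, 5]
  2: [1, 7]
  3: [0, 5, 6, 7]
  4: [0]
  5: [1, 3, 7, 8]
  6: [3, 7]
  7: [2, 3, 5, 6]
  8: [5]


Visit 0, enqueue [3, 4]
Visit 3, enqueue [5, 6, 7]
Visit 4, enqueue []
Visit 5, enqueue [1, 8]
Visit 6, enqueue []
Visit 7, enqueue [2]
Visit 1, enqueue []
Visit 8, enqueue []
Visit 2, enqueue []

BFS order: [0, 3, 4, 5, 6, 7, 1, 8, 2]


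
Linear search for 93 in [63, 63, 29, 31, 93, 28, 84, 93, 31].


i=0: 63!=93
i=1: 63!=93
i=2: 29!=93
i=3: 31!=93
i=4: 93==93 found!

Found at 4, 5 comps


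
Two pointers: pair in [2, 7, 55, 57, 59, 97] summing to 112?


lo=0(2)+hi=5(97)=99
lo=1(7)+hi=5(97)=104
lo=2(55)+hi=5(97)=152
lo=2(55)+hi=4(59)=114
lo=2(55)+hi=3(57)=112

Yes: 55+57=112


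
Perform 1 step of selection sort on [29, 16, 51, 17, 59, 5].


Initial: [29, 16, 51, 17, 59, 5]
Step 1: min=5 at 5
  Swap: [5, 16, 51, 17, 59, 29]

After 1 step: [5, 16, 51, 17, 59, 29]


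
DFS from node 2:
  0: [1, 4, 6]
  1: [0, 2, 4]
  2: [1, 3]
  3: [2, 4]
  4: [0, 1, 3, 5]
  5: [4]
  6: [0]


Visit 2, push [3, 1]
Visit 1, push [4, 0]
Visit 0, push [6, 4]
Visit 4, push [5, 3]
Visit 3, push []
Visit 5, push []
Visit 6, push []

DFS order: [2, 1, 0, 4, 3, 5, 6]


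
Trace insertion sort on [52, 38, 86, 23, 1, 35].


Initial: [52, 38, 86, 23, 1, 35]
Insert 38: [38, 52, 86, 23, 1, 35]
Insert 86: [38, 52, 86, 23, 1, 35]
Insert 23: [23, 38, 52, 86, 1, 35]
Insert 1: [1, 23, 38, 52, 86, 35]
Insert 35: [1, 23, 35, 38, 52, 86]

Sorted: [1, 23, 35, 38, 52, 86]


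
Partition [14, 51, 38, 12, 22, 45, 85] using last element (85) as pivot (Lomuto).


Pivot: 85
  14 <= 85: advance i (no swap)
  51 <= 85: advance i (no swap)
  38 <= 85: advance i (no swap)
  12 <= 85: advance i (no swap)
  22 <= 85: advance i (no swap)
  45 <= 85: advance i (no swap)
Place pivot at 6: [14, 51, 38, 12, 22, 45, 85]

Partitioned: [14, 51, 38, 12, 22, 45, 85]


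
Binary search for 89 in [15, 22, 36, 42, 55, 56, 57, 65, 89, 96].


Step 1: lo=0, hi=9, mid=4, val=55
Step 2: lo=5, hi=9, mid=7, val=65
Step 3: lo=8, hi=9, mid=8, val=89

Found at index 8


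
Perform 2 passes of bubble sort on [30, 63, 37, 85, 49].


Initial: [30, 63, 37, 85, 49]
Pass 1: [30, 37, 63, 49, 85] (2 swaps)
Pass 2: [30, 37, 49, 63, 85] (1 swaps)

After 2 passes: [30, 37, 49, 63, 85]


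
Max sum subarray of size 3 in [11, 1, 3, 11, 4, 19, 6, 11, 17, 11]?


[0:3]: 15
[1:4]: 15
[2:5]: 18
[3:6]: 34
[4:7]: 29
[5:8]: 36
[6:9]: 34
[7:10]: 39

Max: 39 at [7:10]


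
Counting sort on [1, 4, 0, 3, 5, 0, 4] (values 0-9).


Input: [1, 4, 0, 3, 5, 0, 4]
Counts: [2, 1, 0, 1, 2, 1, 0, 0, 0, 0]

Sorted: [0, 0, 1, 3, 4, 4, 5]


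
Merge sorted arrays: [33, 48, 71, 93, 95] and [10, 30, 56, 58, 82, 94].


Take 10 from B
Take 30 from B
Take 33 from A
Take 48 from A
Take 56 from B
Take 58 from B
Take 71 from A
Take 82 from B
Take 93 from A
Take 94 from B

Merged: [10, 30, 33, 48, 56, 58, 71, 82, 93, 94, 95]


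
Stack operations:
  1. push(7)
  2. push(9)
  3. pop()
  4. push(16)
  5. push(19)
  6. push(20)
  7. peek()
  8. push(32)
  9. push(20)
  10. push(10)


push(7) -> [7]
push(9) -> [7, 9]
pop()->9, [7]
push(16) -> [7, 16]
push(19) -> [7, 16, 19]
push(20) -> [7, 16, 19, 20]
peek()->20
push(32) -> [7, 16, 19, 20, 32]
push(20) -> [7, 16, 19, 20, 32, 20]
push(10) -> [7, 16, 19, 20, 32, 20, 10]

Final stack: [7, 16, 19, 20, 32, 20, 10]


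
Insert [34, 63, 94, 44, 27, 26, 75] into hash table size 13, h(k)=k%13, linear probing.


Insert 34: h=8 -> slot 8
Insert 63: h=11 -> slot 11
Insert 94: h=3 -> slot 3
Insert 44: h=5 -> slot 5
Insert 27: h=1 -> slot 1
Insert 26: h=0 -> slot 0
Insert 75: h=10 -> slot 10

Table: [26, 27, None, 94, None, 44, None, None, 34, None, 75, 63, None]


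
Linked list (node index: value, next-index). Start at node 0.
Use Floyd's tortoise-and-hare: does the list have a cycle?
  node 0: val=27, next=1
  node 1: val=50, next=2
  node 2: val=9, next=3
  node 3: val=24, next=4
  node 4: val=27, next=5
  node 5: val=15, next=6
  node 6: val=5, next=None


Floyd's tortoise (slow, +1) and hare (fast, +2):
  init: slow=0, fast=0
  step 1: slow=1, fast=2
  step 2: slow=2, fast=4
  step 3: slow=3, fast=6
  step 4: fast -> None, no cycle

Cycle: no


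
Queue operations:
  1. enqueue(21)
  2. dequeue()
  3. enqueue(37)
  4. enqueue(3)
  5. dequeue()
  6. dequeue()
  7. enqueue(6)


enqueue(21) -> [21]
dequeue()->21, []
enqueue(37) -> [37]
enqueue(3) -> [37, 3]
dequeue()->37, [3]
dequeue()->3, []
enqueue(6) -> [6]

Final queue: [6]


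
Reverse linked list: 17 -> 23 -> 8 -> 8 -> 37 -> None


Step 1: curr=17, set curr.next=prev(None) | reversed so far: 17
Step 2: curr=23, set curr.next=prev(17) | reversed so far: 23 -> 17
Step 3: curr=8, set curr.next=prev(23) | reversed so far: 8 -> 23 -> 17
Step 4: curr=8, set curr.next=prev(8) | reversed so far: 8 -> 8 -> 23 -> 17
Step 5: curr=37, set curr.next=prev(8) | reversed so far: 37 -> 8 -> 8 -> 23 -> 17

37 -> 8 -> 8 -> 23 -> 17 -> None


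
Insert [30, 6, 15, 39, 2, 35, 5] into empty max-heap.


Insert 30: [30]
Insert 6: [30, 6]
Insert 15: [30, 6, 15]
Insert 39: [39, 30, 15, 6]
Insert 2: [39, 30, 15, 6, 2]
Insert 35: [39, 30, 35, 6, 2, 15]
Insert 5: [39, 30, 35, 6, 2, 15, 5]

Final heap: [39, 30, 35, 6, 2, 15, 5]


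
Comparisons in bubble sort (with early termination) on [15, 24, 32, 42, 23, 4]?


Algorithm: bubble sort (with early termination)
Input: [15, 24, 32, 42, 23, 4]
Sorted: [4, 15, 23, 24, 32, 42]

15


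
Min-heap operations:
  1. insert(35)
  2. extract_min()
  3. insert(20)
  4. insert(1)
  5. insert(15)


insert(35) -> [35]
extract_min()->35, []
insert(20) -> [20]
insert(1) -> [1, 20]
insert(15) -> [1, 20, 15]

Final heap: [1, 20, 15]


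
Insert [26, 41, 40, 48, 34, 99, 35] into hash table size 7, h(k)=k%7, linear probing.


Insert 26: h=5 -> slot 5
Insert 41: h=6 -> slot 6
Insert 40: h=5, 2 probes -> slot 0
Insert 48: h=6, 2 probes -> slot 1
Insert 34: h=6, 3 probes -> slot 2
Insert 99: h=1, 2 probes -> slot 3
Insert 35: h=0, 4 probes -> slot 4

Table: [40, 48, 34, 99, 35, 26, 41]


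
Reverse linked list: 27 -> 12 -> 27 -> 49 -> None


Step 1: curr=27, set curr.next=prev(None) | reversed so far: 27
Step 2: curr=12, set curr.next=prev(27) | reversed so far: 12 -> 27
Step 3: curr=27, set curr.next=prev(12) | reversed so far: 27 -> 12 -> 27
Step 4: curr=49, set curr.next=prev(27) | reversed so far: 49 -> 27 -> 12 -> 27

49 -> 27 -> 12 -> 27 -> None


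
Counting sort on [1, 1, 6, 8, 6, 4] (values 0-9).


Input: [1, 1, 6, 8, 6, 4]
Counts: [0, 2, 0, 0, 1, 0, 2, 0, 1, 0]

Sorted: [1, 1, 4, 6, 6, 8]


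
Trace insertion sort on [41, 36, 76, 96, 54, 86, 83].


Initial: [41, 36, 76, 96, 54, 86, 83]
Insert 36: [36, 41, 76, 96, 54, 86, 83]
Insert 76: [36, 41, 76, 96, 54, 86, 83]
Insert 96: [36, 41, 76, 96, 54, 86, 83]
Insert 54: [36, 41, 54, 76, 96, 86, 83]
Insert 86: [36, 41, 54, 76, 86, 96, 83]
Insert 83: [36, 41, 54, 76, 83, 86, 96]

Sorted: [36, 41, 54, 76, 83, 86, 96]


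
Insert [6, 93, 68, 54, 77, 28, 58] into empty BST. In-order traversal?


Insert 6: root
Insert 93: R from 6
Insert 68: R from 6 -> L from 93
Insert 54: R from 6 -> L from 93 -> L from 68
Insert 77: R from 6 -> L from 93 -> R from 68
Insert 28: R from 6 -> L from 93 -> L from 68 -> L from 54
Insert 58: R from 6 -> L from 93 -> L from 68 -> R from 54

In-order: [6, 28, 54, 58, 68, 77, 93]


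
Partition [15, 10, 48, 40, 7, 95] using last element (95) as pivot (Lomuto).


Pivot: 95
  15 <= 95: advance i (no swap)
  10 <= 95: advance i (no swap)
  48 <= 95: advance i (no swap)
  40 <= 95: advance i (no swap)
  7 <= 95: advance i (no swap)
Place pivot at 5: [15, 10, 48, 40, 7, 95]

Partitioned: [15, 10, 48, 40, 7, 95]


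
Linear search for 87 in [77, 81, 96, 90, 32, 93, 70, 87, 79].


i=0: 77!=87
i=1: 81!=87
i=2: 96!=87
i=3: 90!=87
i=4: 32!=87
i=5: 93!=87
i=6: 70!=87
i=7: 87==87 found!

Found at 7, 8 comps


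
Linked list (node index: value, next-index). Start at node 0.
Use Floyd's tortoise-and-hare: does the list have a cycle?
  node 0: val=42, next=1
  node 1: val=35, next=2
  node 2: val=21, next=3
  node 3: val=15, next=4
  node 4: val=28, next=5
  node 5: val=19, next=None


Floyd's tortoise (slow, +1) and hare (fast, +2):
  init: slow=0, fast=0
  step 1: slow=1, fast=2
  step 2: slow=2, fast=4
  step 3: fast 4->5->None, no cycle

Cycle: no


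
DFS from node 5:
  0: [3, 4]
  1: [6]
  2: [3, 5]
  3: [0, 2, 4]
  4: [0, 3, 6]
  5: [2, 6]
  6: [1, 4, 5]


Visit 5, push [6, 2]
Visit 2, push [3]
Visit 3, push [4, 0]
Visit 0, push [4]
Visit 4, push [6]
Visit 6, push [1]
Visit 1, push []

DFS order: [5, 2, 3, 0, 4, 6, 1]


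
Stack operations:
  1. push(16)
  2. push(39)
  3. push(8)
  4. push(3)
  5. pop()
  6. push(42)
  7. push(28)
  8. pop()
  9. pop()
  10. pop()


push(16) -> [16]
push(39) -> [16, 39]
push(8) -> [16, 39, 8]
push(3) -> [16, 39, 8, 3]
pop()->3, [16, 39, 8]
push(42) -> [16, 39, 8, 42]
push(28) -> [16, 39, 8, 42, 28]
pop()->28, [16, 39, 8, 42]
pop()->42, [16, 39, 8]
pop()->8, [16, 39]

Final stack: [16, 39]


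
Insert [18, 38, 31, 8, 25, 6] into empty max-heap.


Insert 18: [18]
Insert 38: [38, 18]
Insert 31: [38, 18, 31]
Insert 8: [38, 18, 31, 8]
Insert 25: [38, 25, 31, 8, 18]
Insert 6: [38, 25, 31, 8, 18, 6]

Final heap: [38, 25, 31, 8, 18, 6]


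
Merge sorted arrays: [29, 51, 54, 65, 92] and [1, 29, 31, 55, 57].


Take 1 from B
Take 29 from A
Take 29 from B
Take 31 from B
Take 51 from A
Take 54 from A
Take 55 from B
Take 57 from B

Merged: [1, 29, 29, 31, 51, 54, 55, 57, 65, 92]


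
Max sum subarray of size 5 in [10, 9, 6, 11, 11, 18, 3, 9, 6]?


[0:5]: 47
[1:6]: 55
[2:7]: 49
[3:8]: 52
[4:9]: 47

Max: 55 at [1:6]


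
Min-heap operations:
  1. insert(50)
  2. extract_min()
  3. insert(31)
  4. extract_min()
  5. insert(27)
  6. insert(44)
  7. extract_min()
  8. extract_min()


insert(50) -> [50]
extract_min()->50, []
insert(31) -> [31]
extract_min()->31, []
insert(27) -> [27]
insert(44) -> [27, 44]
extract_min()->27, [44]
extract_min()->44, []

Final heap: []


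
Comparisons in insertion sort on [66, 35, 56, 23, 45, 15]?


Algorithm: insertion sort
Input: [66, 35, 56, 23, 45, 15]
Sorted: [15, 23, 35, 45, 56, 66]

14


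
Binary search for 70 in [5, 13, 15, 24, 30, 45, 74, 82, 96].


Step 1: lo=0, hi=8, mid=4, val=30
Step 2: lo=5, hi=8, mid=6, val=74
Step 3: lo=5, hi=5, mid=5, val=45

Not found


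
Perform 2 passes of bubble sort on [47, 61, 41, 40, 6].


Initial: [47, 61, 41, 40, 6]
Pass 1: [47, 41, 40, 6, 61] (3 swaps)
Pass 2: [41, 40, 6, 47, 61] (3 swaps)

After 2 passes: [41, 40, 6, 47, 61]


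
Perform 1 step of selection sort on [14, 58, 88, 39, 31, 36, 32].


Initial: [14, 58, 88, 39, 31, 36, 32]
Step 1: min=14 at 0
  Swap: [14, 58, 88, 39, 31, 36, 32]

After 1 step: [14, 58, 88, 39, 31, 36, 32]


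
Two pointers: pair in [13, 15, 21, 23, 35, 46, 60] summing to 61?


lo=0(13)+hi=6(60)=73
lo=0(13)+hi=5(46)=59
lo=1(15)+hi=5(46)=61

Yes: 15+46=61


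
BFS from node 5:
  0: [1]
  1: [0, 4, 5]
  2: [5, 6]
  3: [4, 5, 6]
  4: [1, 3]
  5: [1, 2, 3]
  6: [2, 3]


Visit 5, enqueue [1, 2, 3]
Visit 1, enqueue [0, 4]
Visit 2, enqueue [6]
Visit 3, enqueue []
Visit 0, enqueue []
Visit 4, enqueue []
Visit 6, enqueue []

BFS order: [5, 1, 2, 3, 0, 4, 6]


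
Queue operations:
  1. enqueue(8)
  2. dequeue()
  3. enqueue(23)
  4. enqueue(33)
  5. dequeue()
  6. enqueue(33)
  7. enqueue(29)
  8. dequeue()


enqueue(8) -> [8]
dequeue()->8, []
enqueue(23) -> [23]
enqueue(33) -> [23, 33]
dequeue()->23, [33]
enqueue(33) -> [33, 33]
enqueue(29) -> [33, 33, 29]
dequeue()->33, [33, 29]

Final queue: [33, 29]


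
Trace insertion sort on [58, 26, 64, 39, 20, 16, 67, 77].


Initial: [58, 26, 64, 39, 20, 16, 67, 77]
Insert 26: [26, 58, 64, 39, 20, 16, 67, 77]
Insert 64: [26, 58, 64, 39, 20, 16, 67, 77]
Insert 39: [26, 39, 58, 64, 20, 16, 67, 77]
Insert 20: [20, 26, 39, 58, 64, 16, 67, 77]
Insert 16: [16, 20, 26, 39, 58, 64, 67, 77]
Insert 67: [16, 20, 26, 39, 58, 64, 67, 77]
Insert 77: [16, 20, 26, 39, 58, 64, 67, 77]

Sorted: [16, 20, 26, 39, 58, 64, 67, 77]


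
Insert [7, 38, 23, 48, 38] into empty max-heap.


Insert 7: [7]
Insert 38: [38, 7]
Insert 23: [38, 7, 23]
Insert 48: [48, 38, 23, 7]
Insert 38: [48, 38, 23, 7, 38]

Final heap: [48, 38, 23, 7, 38]


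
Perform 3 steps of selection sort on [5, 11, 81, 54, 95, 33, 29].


Initial: [5, 11, 81, 54, 95, 33, 29]
Step 1: min=5 at 0
  Swap: [5, 11, 81, 54, 95, 33, 29]
Step 2: min=11 at 1
  Swap: [5, 11, 81, 54, 95, 33, 29]
Step 3: min=29 at 6
  Swap: [5, 11, 29, 54, 95, 33, 81]

After 3 steps: [5, 11, 29, 54, 95, 33, 81]


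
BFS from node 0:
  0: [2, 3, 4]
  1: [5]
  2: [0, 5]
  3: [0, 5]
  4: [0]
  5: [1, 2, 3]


Visit 0, enqueue [2, 3, 4]
Visit 2, enqueue [5]
Visit 3, enqueue []
Visit 4, enqueue []
Visit 5, enqueue [1]
Visit 1, enqueue []

BFS order: [0, 2, 3, 4, 5, 1]


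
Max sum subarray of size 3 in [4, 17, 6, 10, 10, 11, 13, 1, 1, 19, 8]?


[0:3]: 27
[1:4]: 33
[2:5]: 26
[3:6]: 31
[4:7]: 34
[5:8]: 25
[6:9]: 15
[7:10]: 21
[8:11]: 28

Max: 34 at [4:7]


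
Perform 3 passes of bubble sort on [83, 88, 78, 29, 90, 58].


Initial: [83, 88, 78, 29, 90, 58]
Pass 1: [83, 78, 29, 88, 58, 90] (3 swaps)
Pass 2: [78, 29, 83, 58, 88, 90] (3 swaps)
Pass 3: [29, 78, 58, 83, 88, 90] (2 swaps)

After 3 passes: [29, 78, 58, 83, 88, 90]


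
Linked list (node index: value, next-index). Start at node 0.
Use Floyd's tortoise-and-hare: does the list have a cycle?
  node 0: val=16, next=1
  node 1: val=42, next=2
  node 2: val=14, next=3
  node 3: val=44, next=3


Floyd's tortoise (slow, +1) and hare (fast, +2):
  init: slow=0, fast=0
  step 1: slow=1, fast=2
  step 2: slow=2, fast=3
  step 3: slow=3, fast=3
  slow == fast at node 3: cycle detected

Cycle: yes


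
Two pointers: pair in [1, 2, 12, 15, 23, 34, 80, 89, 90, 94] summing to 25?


lo=0(1)+hi=9(94)=95
lo=0(1)+hi=8(90)=91
lo=0(1)+hi=7(89)=90
lo=0(1)+hi=6(80)=81
lo=0(1)+hi=5(34)=35
lo=0(1)+hi=4(23)=24
lo=1(2)+hi=4(23)=25

Yes: 2+23=25


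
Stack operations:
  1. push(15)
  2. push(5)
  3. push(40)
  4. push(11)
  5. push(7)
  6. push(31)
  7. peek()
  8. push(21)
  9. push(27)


push(15) -> [15]
push(5) -> [15, 5]
push(40) -> [15, 5, 40]
push(11) -> [15, 5, 40, 11]
push(7) -> [15, 5, 40, 11, 7]
push(31) -> [15, 5, 40, 11, 7, 31]
peek()->31
push(21) -> [15, 5, 40, 11, 7, 31, 21]
push(27) -> [15, 5, 40, 11, 7, 31, 21, 27]

Final stack: [15, 5, 40, 11, 7, 31, 21, 27]


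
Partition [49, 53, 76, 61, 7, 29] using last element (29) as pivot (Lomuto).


Pivot: 29
  7 <= 29: swap -> [7, 53, 76, 61, 49, 29]
Place pivot at 1: [7, 29, 76, 61, 49, 53]

Partitioned: [7, 29, 76, 61, 49, 53]


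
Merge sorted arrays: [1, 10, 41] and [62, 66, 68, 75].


Take 1 from A
Take 10 from A
Take 41 from A

Merged: [1, 10, 41, 62, 66, 68, 75]


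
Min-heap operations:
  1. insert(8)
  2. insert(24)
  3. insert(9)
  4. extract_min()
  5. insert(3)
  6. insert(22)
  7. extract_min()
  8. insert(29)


insert(8) -> [8]
insert(24) -> [8, 24]
insert(9) -> [8, 24, 9]
extract_min()->8, [9, 24]
insert(3) -> [3, 24, 9]
insert(22) -> [3, 22, 9, 24]
extract_min()->3, [9, 22, 24]
insert(29) -> [9, 22, 24, 29]

Final heap: [9, 22, 24, 29]


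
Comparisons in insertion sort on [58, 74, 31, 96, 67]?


Algorithm: insertion sort
Input: [58, 74, 31, 96, 67]
Sorted: [31, 58, 67, 74, 96]

7


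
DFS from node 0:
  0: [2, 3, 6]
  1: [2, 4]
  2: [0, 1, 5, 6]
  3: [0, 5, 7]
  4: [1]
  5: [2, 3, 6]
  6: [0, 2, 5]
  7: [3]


Visit 0, push [6, 3, 2]
Visit 2, push [6, 5, 1]
Visit 1, push [4]
Visit 4, push []
Visit 5, push [6, 3]
Visit 3, push [7]
Visit 7, push []
Visit 6, push []

DFS order: [0, 2, 1, 4, 5, 3, 7, 6]


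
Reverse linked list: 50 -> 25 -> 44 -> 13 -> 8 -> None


Step 1: curr=50, set curr.next=prev(None) | reversed so far: 50
Step 2: curr=25, set curr.next=prev(50) | reversed so far: 25 -> 50
Step 3: curr=44, set curr.next=prev(25) | reversed so far: 44 -> 25 -> 50
Step 4: curr=13, set curr.next=prev(44) | reversed so far: 13 -> 44 -> 25 -> 50
Step 5: curr=8, set curr.next=prev(13) | reversed so far: 8 -> 13 -> 44 -> 25 -> 50

8 -> 13 -> 44 -> 25 -> 50 -> None


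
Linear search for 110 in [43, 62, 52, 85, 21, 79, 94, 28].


i=0: 43!=110
i=1: 62!=110
i=2: 52!=110
i=3: 85!=110
i=4: 21!=110
i=5: 79!=110
i=6: 94!=110
i=7: 28!=110

Not found, 8 comps


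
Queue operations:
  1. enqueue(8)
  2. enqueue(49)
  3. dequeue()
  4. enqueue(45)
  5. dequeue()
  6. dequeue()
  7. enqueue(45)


enqueue(8) -> [8]
enqueue(49) -> [8, 49]
dequeue()->8, [49]
enqueue(45) -> [49, 45]
dequeue()->49, [45]
dequeue()->45, []
enqueue(45) -> [45]

Final queue: [45]


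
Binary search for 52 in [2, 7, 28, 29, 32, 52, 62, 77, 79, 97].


Step 1: lo=0, hi=9, mid=4, val=32
Step 2: lo=5, hi=9, mid=7, val=77
Step 3: lo=5, hi=6, mid=5, val=52

Found at index 5


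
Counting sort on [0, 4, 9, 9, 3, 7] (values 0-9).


Input: [0, 4, 9, 9, 3, 7]
Counts: [1, 0, 0, 1, 1, 0, 0, 1, 0, 2]

Sorted: [0, 3, 4, 7, 9, 9]


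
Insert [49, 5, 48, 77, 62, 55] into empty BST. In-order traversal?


Insert 49: root
Insert 5: L from 49
Insert 48: L from 49 -> R from 5
Insert 77: R from 49
Insert 62: R from 49 -> L from 77
Insert 55: R from 49 -> L from 77 -> L from 62

In-order: [5, 48, 49, 55, 62, 77]


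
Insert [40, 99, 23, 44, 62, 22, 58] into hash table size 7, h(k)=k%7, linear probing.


Insert 40: h=5 -> slot 5
Insert 99: h=1 -> slot 1
Insert 23: h=2 -> slot 2
Insert 44: h=2, 1 probes -> slot 3
Insert 62: h=6 -> slot 6
Insert 22: h=1, 3 probes -> slot 4
Insert 58: h=2, 5 probes -> slot 0

Table: [58, 99, 23, 44, 22, 40, 62]


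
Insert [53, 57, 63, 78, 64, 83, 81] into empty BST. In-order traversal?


Insert 53: root
Insert 57: R from 53
Insert 63: R from 53 -> R from 57
Insert 78: R from 53 -> R from 57 -> R from 63
Insert 64: R from 53 -> R from 57 -> R from 63 -> L from 78
Insert 83: R from 53 -> R from 57 -> R from 63 -> R from 78
Insert 81: R from 53 -> R from 57 -> R from 63 -> R from 78 -> L from 83

In-order: [53, 57, 63, 64, 78, 81, 83]


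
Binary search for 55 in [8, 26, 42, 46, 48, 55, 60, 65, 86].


Step 1: lo=0, hi=8, mid=4, val=48
Step 2: lo=5, hi=8, mid=6, val=60
Step 3: lo=5, hi=5, mid=5, val=55

Found at index 5


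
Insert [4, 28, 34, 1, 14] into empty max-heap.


Insert 4: [4]
Insert 28: [28, 4]
Insert 34: [34, 4, 28]
Insert 1: [34, 4, 28, 1]
Insert 14: [34, 14, 28, 1, 4]

Final heap: [34, 14, 28, 1, 4]


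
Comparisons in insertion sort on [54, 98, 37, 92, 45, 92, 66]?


Algorithm: insertion sort
Input: [54, 98, 37, 92, 45, 92, 66]
Sorted: [37, 45, 54, 66, 92, 92, 98]

15


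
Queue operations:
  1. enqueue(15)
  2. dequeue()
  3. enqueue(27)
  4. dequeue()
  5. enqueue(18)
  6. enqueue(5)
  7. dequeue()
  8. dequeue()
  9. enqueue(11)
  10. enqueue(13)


enqueue(15) -> [15]
dequeue()->15, []
enqueue(27) -> [27]
dequeue()->27, []
enqueue(18) -> [18]
enqueue(5) -> [18, 5]
dequeue()->18, [5]
dequeue()->5, []
enqueue(11) -> [11]
enqueue(13) -> [11, 13]

Final queue: [11, 13]
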